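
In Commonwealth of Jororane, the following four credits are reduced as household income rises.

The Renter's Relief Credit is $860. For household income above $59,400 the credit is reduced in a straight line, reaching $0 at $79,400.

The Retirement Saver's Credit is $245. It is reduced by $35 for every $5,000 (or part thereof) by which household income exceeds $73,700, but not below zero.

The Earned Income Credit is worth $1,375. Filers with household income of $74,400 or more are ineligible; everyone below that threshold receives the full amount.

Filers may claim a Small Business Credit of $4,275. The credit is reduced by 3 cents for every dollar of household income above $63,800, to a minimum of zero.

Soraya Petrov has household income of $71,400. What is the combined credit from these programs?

$6,011

Renter's Relief Credit: $71,400 is $12,000 into a $20,000 phase-out range, leaving 8,000/20,000 of the credit: $860 × 8,000/20,000 = $344.
Retirement Saver's Credit: $71,400 is at or below the $73,700 threshold, so the full $245 applies.
Earned Income Credit: $71,400 is below the $74,400 cutoff, so the full $1,375 applies.
Small Business Credit: 3% of the $7,600 excess over $63,800 is $228; credit = $4,275 − $228 = $4,047.
Total: $344 + $245 + $1,375 + $4,047 = $6,011.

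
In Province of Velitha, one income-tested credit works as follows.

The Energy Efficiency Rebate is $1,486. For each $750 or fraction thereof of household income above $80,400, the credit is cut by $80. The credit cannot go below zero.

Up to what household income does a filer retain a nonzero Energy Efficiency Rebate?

$93,900

After 18 increments the reduction is 18 × $80 = $1,440, leaving $46; one more increment wipes it out. Increment 18 ends at excess 18 × $750 = $13,500, so the highest qualifying income is $80,400 + $13,500 = $93,900.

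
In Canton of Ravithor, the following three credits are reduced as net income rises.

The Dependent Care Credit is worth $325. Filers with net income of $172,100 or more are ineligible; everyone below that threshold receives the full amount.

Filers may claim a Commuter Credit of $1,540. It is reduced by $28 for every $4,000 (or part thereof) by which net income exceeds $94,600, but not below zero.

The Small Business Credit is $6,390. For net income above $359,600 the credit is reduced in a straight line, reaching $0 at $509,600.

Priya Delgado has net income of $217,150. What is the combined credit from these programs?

$7,062

Dependent Care Credit: $217,150 meets or exceeds the $172,100 cutoff, so the credit is $0.
Commuter Credit: income exceeds $94,600 by $122,550, which is 31 full-or-partial $4,000 increments; reduction = 31 × $28 = $868, leaving $672.
Small Business Credit: $217,150 is at or below the $359,600 threshold, so the full $6,390 applies.
Total: $0 + $672 + $6,390 = $7,062.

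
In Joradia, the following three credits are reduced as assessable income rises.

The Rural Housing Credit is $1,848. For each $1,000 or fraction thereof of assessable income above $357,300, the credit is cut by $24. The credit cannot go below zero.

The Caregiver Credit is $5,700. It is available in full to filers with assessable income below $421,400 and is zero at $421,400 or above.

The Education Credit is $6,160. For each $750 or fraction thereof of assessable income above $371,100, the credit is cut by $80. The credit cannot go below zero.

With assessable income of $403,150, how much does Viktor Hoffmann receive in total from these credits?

Rural Housing Credit: income exceeds $357,300 by $45,850, which is 46 full-or-partial $1,000 increments; reduction = 46 × $24 = $1,104, leaving $744.
Caregiver Credit: $403,150 is below the $421,400 cutoff, so the full $5,700 applies.
Education Credit: income exceeds $371,100 by $32,050, which is 43 full-or-partial $750 increments; reduction = 43 × $80 = $3,440, leaving $2,720.
Total: $744 + $5,700 + $2,720 = $9,164.

$9,164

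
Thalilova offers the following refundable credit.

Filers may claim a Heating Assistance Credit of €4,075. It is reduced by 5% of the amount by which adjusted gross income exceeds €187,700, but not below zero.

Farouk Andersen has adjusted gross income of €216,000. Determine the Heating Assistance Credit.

Heating Assistance Credit: 5% of the €28,300 excess over €187,700 is €1,415; credit = €4,075 − €1,415 = €2,660.

€2,660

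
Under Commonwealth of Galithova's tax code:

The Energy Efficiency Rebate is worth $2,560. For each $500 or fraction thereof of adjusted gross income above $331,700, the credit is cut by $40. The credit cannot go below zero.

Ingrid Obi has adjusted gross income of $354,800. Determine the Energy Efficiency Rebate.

$680

Energy Efficiency Rebate: income exceeds $331,700 by $23,100, which is 47 full-or-partial $500 increments; reduction = 47 × $40 = $1,880, leaving $680.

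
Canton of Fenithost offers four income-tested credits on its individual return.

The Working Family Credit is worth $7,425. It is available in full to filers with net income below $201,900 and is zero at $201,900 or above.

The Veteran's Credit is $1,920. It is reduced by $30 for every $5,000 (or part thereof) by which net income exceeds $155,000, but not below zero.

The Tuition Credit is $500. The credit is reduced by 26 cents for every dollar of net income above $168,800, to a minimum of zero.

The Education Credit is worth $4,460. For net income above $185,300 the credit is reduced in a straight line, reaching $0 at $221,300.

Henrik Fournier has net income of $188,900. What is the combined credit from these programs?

$13,149

Working Family Credit: $188,900 is below the $201,900 cutoff, so the full $7,425 applies.
Veteran's Credit: income exceeds $155,000 by $33,900, which is 7 full-or-partial $5,000 increments; reduction = 7 × $30 = $210, leaving $1,710.
Tuition Credit: 26% of the $20,100 excess over $168,800 is $5,226 ≥ base, so the credit is $0.
Education Credit: $188,900 is $3,600 into a $36,000 phase-out range, leaving 32,400/36,000 of the credit: $4,460 × 32,400/36,000 = $4,014.
Total: $7,425 + $1,710 + $0 + $4,014 = $13,149.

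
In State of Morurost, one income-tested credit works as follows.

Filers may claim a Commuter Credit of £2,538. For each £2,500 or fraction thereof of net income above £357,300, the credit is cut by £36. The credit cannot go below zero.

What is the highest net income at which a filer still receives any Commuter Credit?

£532,300

After 70 increments the reduction is 70 × £36 = £2,520, leaving £18; one more increment wipes it out. Increment 70 ends at excess 70 × £2,500 = £175,000, so the highest qualifying income is £357,300 + £175,000 = £532,300.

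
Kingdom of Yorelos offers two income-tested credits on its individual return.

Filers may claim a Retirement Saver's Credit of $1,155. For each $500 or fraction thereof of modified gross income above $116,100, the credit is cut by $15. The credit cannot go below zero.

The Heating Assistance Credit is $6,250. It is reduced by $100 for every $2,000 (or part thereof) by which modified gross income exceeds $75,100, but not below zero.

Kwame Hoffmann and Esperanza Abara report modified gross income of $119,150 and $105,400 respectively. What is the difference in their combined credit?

$805

Kwame ($119,150): Retirement Saver's Credit: income exceeds $116,100 by $3,050, which is 7 full-or-partial $500 increments; reduction = 7 × $15 = $105, leaving $1,050. Heating Assistance Credit: income exceeds $75,100 by $44,050, which is 23 full-or-partial $2,000 increments; reduction = 23 × $100 = $2,300, leaving $3,950. total $1,050 + $3,950 = $5,000
Esperanza ($105,400): Retirement Saver's Credit: $105,400 is at or below the $116,100 threshold, so the full $1,155 applies. Heating Assistance Credit: income exceeds $75,100 by $30,300, which is 16 full-or-partial $2,000 increments; reduction = 16 × $100 = $1,600, leaving $4,650. total $1,155 + $4,650 = $5,805
Difference: |$5,000 − $5,805| = $805.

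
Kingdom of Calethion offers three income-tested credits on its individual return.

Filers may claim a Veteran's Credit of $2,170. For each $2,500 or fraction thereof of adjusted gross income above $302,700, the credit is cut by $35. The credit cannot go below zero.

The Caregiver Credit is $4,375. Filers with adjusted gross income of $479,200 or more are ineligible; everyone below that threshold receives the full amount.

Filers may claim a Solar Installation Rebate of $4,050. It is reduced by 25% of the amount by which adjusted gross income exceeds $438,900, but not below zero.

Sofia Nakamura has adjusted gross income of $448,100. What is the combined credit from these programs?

Veteran's Credit: income exceeds $302,700 by $145,400, which is 59 full-or-partial $2,500 increments; reduction = 59 × $35 = $2,065, leaving $105.
Caregiver Credit: $448,100 is below the $479,200 cutoff, so the full $4,375 applies.
Solar Installation Rebate: 25% of the $9,200 excess over $438,900 is $2,300; credit = $4,050 − $2,300 = $1,750.
Total: $105 + $4,375 + $1,750 = $6,230.

$6,230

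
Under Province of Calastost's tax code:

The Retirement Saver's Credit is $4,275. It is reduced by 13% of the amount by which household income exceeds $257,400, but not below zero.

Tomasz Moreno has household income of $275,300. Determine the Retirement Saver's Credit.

$1,948

Retirement Saver's Credit: 13% of the $17,900 excess over $257,400 is $2,327; credit = $4,275 − $2,327 = $1,948.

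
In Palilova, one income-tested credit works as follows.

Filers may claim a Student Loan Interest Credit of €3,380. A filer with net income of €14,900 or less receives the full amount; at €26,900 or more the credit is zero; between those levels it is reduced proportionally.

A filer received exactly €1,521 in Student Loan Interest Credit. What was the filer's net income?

€21,500

€1,521 is 1,521/3,380 of the full €3,380, so 1,859/3,380 of the €12,000 range has been used: income = €14,900 + €12,000 × 1,859/3,380 = €21,500.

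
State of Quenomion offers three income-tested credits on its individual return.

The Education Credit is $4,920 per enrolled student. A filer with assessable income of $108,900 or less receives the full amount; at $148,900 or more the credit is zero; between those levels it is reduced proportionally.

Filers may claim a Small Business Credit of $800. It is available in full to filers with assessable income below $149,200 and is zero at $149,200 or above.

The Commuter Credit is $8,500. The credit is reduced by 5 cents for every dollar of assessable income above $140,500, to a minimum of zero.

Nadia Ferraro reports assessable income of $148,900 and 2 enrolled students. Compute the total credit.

Education Credit: base = 2 × $4,920 = $9,840. $148,900 is at or above $148,900, so the credit is $0.
Small Business Credit: $148,900 is below the $149,200 cutoff, so the full $800 applies.
Commuter Credit: 5% of the $8,400 excess over $140,500 is $420; credit = $8,500 − $420 = $8,080.
Total: $0 + $800 + $8,080 = $8,880.

$8,880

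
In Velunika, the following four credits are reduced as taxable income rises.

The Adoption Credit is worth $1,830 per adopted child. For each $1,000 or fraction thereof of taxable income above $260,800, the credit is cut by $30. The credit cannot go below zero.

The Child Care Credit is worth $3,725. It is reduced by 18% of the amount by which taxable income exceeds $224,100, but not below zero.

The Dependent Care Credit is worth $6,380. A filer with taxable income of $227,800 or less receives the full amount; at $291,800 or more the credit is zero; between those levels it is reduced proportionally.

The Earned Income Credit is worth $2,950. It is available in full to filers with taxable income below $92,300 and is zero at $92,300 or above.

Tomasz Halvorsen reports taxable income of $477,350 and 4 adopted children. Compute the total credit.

$810

Adoption Credit: base = 4 × $1,830 = $7,320. income exceeds $260,800 by $216,550, which is 217 full-or-partial $1,000 increments; reduction = 217 × $30 = $6,510, leaving $810.
Child Care Credit: 18% of the $253,250 excess over $224,100 is $45,585 ≥ base, so the credit is $0.
Dependent Care Credit: $477,350 is at or above $291,800, so the credit is $0.
Earned Income Credit: $477,350 meets or exceeds the $92,300 cutoff, so the credit is $0.
Total: $810 + $0 + $0 + $0 = $810.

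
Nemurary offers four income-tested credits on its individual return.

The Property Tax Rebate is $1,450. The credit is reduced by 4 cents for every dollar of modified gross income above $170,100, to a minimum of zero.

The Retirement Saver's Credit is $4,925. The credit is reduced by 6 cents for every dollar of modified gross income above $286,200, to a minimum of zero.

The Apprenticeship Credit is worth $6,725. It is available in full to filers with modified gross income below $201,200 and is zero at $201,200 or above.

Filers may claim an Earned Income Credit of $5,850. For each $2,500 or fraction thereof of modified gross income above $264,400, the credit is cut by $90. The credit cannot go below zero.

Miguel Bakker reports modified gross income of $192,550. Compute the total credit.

Property Tax Rebate: 4% of the $22,450 excess over $170,100 is $898; credit = $1,450 − $898 = $552.
Retirement Saver's Credit: $192,550 is at or below the $286,200 threshold, so the full $4,925 applies.
Apprenticeship Credit: $192,550 is below the $201,200 cutoff, so the full $6,725 applies.
Earned Income Credit: $192,550 is at or below the $264,400 threshold, so the full $5,850 applies.
Total: $552 + $4,925 + $6,725 + $5,850 = $18,052.

$18,052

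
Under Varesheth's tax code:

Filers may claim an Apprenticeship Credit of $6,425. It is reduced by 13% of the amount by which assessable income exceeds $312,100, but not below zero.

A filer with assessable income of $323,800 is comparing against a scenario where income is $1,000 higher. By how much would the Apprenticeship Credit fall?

$130

At $323,800 — 13% of the $11,700 excess over $312,100 is $1,521; credit = $6,425 − $1,521 = $4,904.
At $324,800 — 13% of the $12,700 excess over $312,100 is $1,651; credit = $6,425 − $1,651 = $4,774.
Lost: $4,904 − $4,774 = $130.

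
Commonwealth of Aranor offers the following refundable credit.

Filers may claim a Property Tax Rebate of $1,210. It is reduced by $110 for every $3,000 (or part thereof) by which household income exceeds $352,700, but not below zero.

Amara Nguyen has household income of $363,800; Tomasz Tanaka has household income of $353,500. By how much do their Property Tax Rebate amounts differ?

Amara ($363,800): Property Tax Rebate: income exceeds $352,700 by $11,100, which is 4 full-or-partial $3,000 increments; reduction = 4 × $110 = $440, leaving $770.
Tomasz ($353,500): Property Tax Rebate: income exceeds $352,700 by $800, which is 1 full-or-partial $3,000 increment; reduction = 1 × $110 = $110, leaving $1,100.
Difference: |$770 − $1,100| = $330.

$330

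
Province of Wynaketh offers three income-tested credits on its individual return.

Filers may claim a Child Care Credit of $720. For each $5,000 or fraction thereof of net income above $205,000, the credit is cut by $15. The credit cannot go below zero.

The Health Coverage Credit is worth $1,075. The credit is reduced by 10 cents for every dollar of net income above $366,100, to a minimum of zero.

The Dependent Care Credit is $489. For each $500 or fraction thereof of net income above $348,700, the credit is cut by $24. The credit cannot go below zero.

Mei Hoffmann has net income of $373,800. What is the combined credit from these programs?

$515

Child Care Credit: income exceeds $205,000 by $168,800, which is 34 full-or-partial $5,000 increments; reduction = 34 × $15 = $510, leaving $210.
Health Coverage Credit: 10% of the $7,700 excess over $366,100 is $770; credit = $1,075 − $770 = $305.
Dependent Care Credit: income exceeds $348,700 by $25,100 → 51 increments × $24 = $1,224 ≥ base, so the credit is $0.
Total: $210 + $305 + $0 = $515.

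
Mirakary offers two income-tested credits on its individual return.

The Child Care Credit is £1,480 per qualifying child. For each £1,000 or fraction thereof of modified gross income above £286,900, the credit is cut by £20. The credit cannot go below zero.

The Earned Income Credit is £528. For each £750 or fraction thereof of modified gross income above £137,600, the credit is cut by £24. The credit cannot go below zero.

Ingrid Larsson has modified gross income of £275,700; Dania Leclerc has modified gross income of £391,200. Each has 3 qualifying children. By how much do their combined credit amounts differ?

£2,100

Ingrid (£275,700): Child Care Credit: base = 3 × £1,480 = £4,440. £275,700 is at or below the £286,900 threshold, so the full £4,440 applies. Earned Income Credit: income exceeds £137,600 by £138,100 → 185 increments × £24 = £4,440 ≥ base, so the credit is £0. total £4,440 + £0 = £4,440
Dania (£391,200): Child Care Credit: base = 3 × £1,480 = £4,440. income exceeds £286,900 by £104,300, which is 105 full-or-partial £1,000 increments; reduction = 105 × £20 = £2,100, leaving £2,340. Earned Income Credit: income exceeds £137,600 by £253,600 → 339 increments × £24 = £8,136 ≥ base, so the credit is £0. total £2,340 + £0 = £2,340
Difference: |£4,440 − £2,340| = £2,100.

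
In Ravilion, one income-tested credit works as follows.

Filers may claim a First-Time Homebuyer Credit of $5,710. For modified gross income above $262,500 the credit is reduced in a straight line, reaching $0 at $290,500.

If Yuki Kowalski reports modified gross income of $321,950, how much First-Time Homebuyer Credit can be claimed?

$0

First-Time Homebuyer Credit: $321,950 is at or above $290,500, so the credit is $0.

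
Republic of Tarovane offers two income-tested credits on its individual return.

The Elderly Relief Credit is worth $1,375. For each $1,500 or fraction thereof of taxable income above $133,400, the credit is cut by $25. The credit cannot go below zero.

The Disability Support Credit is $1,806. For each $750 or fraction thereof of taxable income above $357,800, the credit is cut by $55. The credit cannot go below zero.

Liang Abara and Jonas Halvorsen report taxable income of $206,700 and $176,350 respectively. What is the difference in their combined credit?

Liang ($206,700): Elderly Relief Credit: income exceeds $133,400 by $73,300, which is 49 full-or-partial $1,500 increments; reduction = 49 × $25 = $1,225, leaving $150. Disability Support Credit: $206,700 is at or below the $357,800 threshold, so the full $1,806 applies. total $150 + $1,806 = $1,956
Jonas ($176,350): Elderly Relief Credit: income exceeds $133,400 by $42,950, which is 29 full-or-partial $1,500 increments; reduction = 29 × $25 = $725, leaving $650. Disability Support Credit: $176,350 is at or below the $357,800 threshold, so the full $1,806 applies. total $650 + $1,806 = $2,456
Difference: |$1,956 − $2,456| = $500.

$500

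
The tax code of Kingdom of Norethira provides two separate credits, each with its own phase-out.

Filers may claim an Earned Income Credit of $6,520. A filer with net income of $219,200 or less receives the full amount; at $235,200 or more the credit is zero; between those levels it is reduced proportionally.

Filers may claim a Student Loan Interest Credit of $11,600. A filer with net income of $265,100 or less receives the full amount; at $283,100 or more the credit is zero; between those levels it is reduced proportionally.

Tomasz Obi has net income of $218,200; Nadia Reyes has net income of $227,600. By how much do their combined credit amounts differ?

$3,423

Tomasz ($218,200): Earned Income Credit: $218,200 is at or below the $219,200 threshold, so the full $6,520 applies. Student Loan Interest Credit: $218,200 is at or below the $265,100 threshold, so the full $11,600 applies. total $6,520 + $11,600 = $18,120
Nadia ($227,600): Earned Income Credit: $227,600 is $8,400 into a $16,000 phase-out range, leaving 7,600/16,000 of the credit: $6,520 × 7,600/16,000 = $3,097. Student Loan Interest Credit: $227,600 is at or below the $265,100 threshold, so the full $11,600 applies. total $3,097 + $11,600 = $14,697
Difference: |$18,120 − $14,697| = $3,423.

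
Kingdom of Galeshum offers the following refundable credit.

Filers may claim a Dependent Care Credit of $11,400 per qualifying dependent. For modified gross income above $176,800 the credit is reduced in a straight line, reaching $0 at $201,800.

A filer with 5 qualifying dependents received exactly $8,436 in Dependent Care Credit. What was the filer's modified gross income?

$198,100

Full credit = 5 × $11,400 = $57,000.
$8,436 is 8,436/57,000 of the full $57,000, so 48,564/57,000 of the $25,000 range has been used: income = $176,800 + $25,000 × 48,564/57,000 = $198,100.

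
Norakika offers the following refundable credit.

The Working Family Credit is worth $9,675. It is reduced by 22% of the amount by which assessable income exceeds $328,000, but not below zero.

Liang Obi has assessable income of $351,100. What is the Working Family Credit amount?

$4,593

Working Family Credit: 22% of the $23,100 excess over $328,000 is $5,082; credit = $9,675 − $5,082 = $4,593.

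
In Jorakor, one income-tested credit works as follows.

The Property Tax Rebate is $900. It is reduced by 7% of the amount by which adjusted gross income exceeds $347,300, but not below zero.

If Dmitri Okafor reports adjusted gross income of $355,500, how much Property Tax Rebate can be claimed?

Property Tax Rebate: 7% of the $8,200 excess over $347,300 is $574; credit = $900 − $574 = $326.

$326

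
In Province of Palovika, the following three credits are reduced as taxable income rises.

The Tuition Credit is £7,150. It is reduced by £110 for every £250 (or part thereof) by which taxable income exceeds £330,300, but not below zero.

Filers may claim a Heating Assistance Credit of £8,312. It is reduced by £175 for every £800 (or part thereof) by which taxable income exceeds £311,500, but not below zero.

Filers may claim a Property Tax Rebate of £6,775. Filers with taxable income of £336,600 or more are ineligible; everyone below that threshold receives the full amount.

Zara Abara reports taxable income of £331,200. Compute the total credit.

Tuition Credit: income exceeds £330,300 by £900, which is 4 full-or-partial £250 increments; reduction = 4 × £110 = £440, leaving £6,710.
Heating Assistance Credit: income exceeds £311,500 by £19,700, which is 25 full-or-partial £800 increments; reduction = 25 × £175 = £4,375, leaving £3,937.
Property Tax Rebate: £331,200 is below the £336,600 cutoff, so the full £6,775 applies.
Total: £6,710 + £3,937 + £6,775 = £17,422.

£17,422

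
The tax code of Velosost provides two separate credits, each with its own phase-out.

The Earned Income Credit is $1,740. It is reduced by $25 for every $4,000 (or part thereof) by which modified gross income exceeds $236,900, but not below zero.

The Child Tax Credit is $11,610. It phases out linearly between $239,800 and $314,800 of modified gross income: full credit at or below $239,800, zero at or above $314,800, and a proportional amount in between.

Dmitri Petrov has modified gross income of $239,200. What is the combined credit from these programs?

Earned Income Credit: income exceeds $236,900 by $2,300, which is 1 full-or-partial $4,000 increment; reduction = 1 × $25 = $25, leaving $1,715.
Child Tax Credit: $239,200 is at or below the $239,800 threshold, so the full $11,610 applies.
Total: $1,715 + $11,610 = $13,325.

$13,325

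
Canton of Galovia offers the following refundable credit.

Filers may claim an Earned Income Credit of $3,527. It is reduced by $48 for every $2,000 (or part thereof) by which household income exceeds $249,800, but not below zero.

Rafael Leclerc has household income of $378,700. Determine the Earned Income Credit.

$407

Earned Income Credit: income exceeds $249,800 by $128,900, which is 65 full-or-partial $2,000 increments; reduction = 65 × $48 = $3,120, leaving $407.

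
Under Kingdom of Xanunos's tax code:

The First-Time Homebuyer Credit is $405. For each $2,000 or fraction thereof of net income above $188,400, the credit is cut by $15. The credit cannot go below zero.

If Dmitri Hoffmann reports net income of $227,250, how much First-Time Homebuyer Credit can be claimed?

$105

First-Time Homebuyer Credit: income exceeds $188,400 by $38,850, which is 20 full-or-partial $2,000 increments; reduction = 20 × $15 = $300, leaving $105.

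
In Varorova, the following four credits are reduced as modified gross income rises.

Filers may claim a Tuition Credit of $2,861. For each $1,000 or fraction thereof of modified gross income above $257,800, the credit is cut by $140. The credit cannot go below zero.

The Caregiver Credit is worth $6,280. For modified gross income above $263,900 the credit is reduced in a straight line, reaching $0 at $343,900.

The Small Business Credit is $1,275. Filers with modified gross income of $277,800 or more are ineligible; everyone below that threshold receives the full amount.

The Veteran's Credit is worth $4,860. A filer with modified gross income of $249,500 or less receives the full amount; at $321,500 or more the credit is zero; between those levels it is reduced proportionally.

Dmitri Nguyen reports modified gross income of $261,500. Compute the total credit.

Tuition Credit: income exceeds $257,800 by $3,700, which is 4 full-or-partial $1,000 increments; reduction = 4 × $140 = $560, leaving $2,301.
Caregiver Credit: $261,500 is at or below the $263,900 threshold, so the full $6,280 applies.
Small Business Credit: $261,500 is below the $277,800 cutoff, so the full $1,275 applies.
Veteran's Credit: $261,500 is $12,000 into a $72,000 phase-out range, leaving 60,000/72,000 of the credit: $4,860 × 60,000/72,000 = $4,050.
Total: $2,301 + $6,280 + $1,275 + $4,050 = $13,906.

$13,906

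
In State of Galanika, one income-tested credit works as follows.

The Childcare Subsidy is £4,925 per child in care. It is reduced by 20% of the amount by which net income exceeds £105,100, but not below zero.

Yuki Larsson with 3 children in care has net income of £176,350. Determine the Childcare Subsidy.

Childcare Subsidy: base = 3 × £4,925 = £14,775. 20% of the £71,250 excess over £105,100 is £14,250; credit = £14,775 − £14,250 = £525.

£525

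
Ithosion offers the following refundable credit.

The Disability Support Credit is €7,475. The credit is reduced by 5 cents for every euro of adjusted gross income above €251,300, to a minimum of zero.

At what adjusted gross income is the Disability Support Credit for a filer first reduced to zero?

€400,800

The credit falls by 5% of each euro above €251,300, so it reaches zero when the excess is €7,475 / 5% = €149,500: income = €251,300 + €149,500 = €400,800.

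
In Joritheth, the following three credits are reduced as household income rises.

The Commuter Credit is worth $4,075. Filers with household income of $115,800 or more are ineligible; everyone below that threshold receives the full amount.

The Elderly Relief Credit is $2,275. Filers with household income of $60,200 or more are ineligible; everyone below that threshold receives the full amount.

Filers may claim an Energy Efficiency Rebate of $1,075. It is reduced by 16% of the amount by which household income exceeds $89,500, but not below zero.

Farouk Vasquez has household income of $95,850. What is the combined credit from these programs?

Commuter Credit: $95,850 is below the $115,800 cutoff, so the full $4,075 applies.
Elderly Relief Credit: $95,850 meets or exceeds the $60,200 cutoff, so the credit is $0.
Energy Efficiency Rebate: 16% of the $6,350 excess over $89,500 is $1,016; credit = $1,075 − $1,016 = $59.
Total: $4,075 + $0 + $59 = $4,134.

$4,134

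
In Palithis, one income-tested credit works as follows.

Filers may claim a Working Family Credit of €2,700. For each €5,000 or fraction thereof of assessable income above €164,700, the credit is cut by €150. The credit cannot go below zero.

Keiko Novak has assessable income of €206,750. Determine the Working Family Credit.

Working Family Credit: income exceeds €164,700 by €42,050, which is 9 full-or-partial €5,000 increments; reduction = 9 × €150 = €1,350, leaving €1,350.

€1,350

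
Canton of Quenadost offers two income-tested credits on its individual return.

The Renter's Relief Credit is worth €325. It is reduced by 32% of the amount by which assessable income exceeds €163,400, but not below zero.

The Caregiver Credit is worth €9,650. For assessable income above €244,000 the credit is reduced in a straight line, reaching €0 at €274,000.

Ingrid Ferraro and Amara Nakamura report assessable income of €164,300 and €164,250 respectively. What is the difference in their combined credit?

€16

Ingrid (€164,300): Renter's Relief Credit: 32% of the €900 excess over €163,400 is €288; credit = €325 − €288 = €37. Caregiver Credit: €164,300 is at or below the €244,000 threshold, so the full €9,650 applies. total €37 + €9,650 = €9,687
Amara (€164,250): Renter's Relief Credit: 32% of the €850 excess over €163,400 is €272; credit = €325 − €272 = €53. Caregiver Credit: €164,250 is at or below the €244,000 threshold, so the full €9,650 applies. total €53 + €9,650 = €9,703
Difference: |€9,687 − €9,703| = €16.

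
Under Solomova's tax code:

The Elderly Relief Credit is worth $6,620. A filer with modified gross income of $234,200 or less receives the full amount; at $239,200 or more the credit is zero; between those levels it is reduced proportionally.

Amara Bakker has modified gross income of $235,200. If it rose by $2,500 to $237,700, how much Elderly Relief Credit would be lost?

$3,310

At $235,200 — $235,200 is $1,000 into a $5,000 phase-out range, leaving 4,000/5,000 of the credit: $6,620 × 4,000/5,000 = $5,296.
At $237,700 — $237,700 is $3,500 into a $5,000 phase-out range, leaving 1,500/5,000 of the credit: $6,620 × 1,500/5,000 = $1,986.
Lost: $5,296 − $1,986 = $3,310.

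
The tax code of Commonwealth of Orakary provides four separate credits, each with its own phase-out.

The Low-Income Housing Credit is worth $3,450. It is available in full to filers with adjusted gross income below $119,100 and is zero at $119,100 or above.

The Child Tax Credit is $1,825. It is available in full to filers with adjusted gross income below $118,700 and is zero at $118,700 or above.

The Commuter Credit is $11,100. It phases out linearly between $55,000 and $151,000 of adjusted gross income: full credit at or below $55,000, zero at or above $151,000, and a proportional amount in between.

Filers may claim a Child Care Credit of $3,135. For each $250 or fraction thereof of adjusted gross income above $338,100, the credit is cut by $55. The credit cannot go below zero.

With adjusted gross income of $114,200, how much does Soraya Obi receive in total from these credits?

Low-Income Housing Credit: $114,200 is below the $119,100 cutoff, so the full $3,450 applies.
Child Tax Credit: $114,200 is below the $118,700 cutoff, so the full $1,825 applies.
Commuter Credit: $114,200 is $59,200 into a $96,000 phase-out range, leaving 36,800/96,000 of the credit: $11,100 × 36,800/96,000 = $4,255.
Child Care Credit: $114,200 is at or below the $338,100 threshold, so the full $3,135 applies.
Total: $3,450 + $1,825 + $4,255 + $3,135 = $12,665.

$12,665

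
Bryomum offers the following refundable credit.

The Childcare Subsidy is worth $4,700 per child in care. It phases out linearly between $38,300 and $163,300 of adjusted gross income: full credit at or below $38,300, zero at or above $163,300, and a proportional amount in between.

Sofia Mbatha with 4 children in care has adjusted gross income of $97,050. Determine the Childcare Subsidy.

$9,964

Childcare Subsidy: base = 4 × $4,700 = $18,800. $97,050 is $58,750 into a $125,000 phase-out range, leaving 66,250/125,000 of the credit: $18,800 × 66,250/125,000 = $9,964.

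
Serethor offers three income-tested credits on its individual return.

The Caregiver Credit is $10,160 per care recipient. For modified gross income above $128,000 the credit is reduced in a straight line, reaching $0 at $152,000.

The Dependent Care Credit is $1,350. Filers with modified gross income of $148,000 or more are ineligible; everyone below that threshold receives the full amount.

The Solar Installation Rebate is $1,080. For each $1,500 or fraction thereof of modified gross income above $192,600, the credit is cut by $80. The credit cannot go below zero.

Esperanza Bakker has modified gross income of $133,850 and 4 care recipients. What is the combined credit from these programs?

$33,164

Caregiver Credit: base = 4 × $10,160 = $40,640. $133,850 is $5,850 into a $24,000 phase-out range, leaving 18,150/24,000 of the credit: $40,640 × 18,150/24,000 = $30,734.
Dependent Care Credit: $133,850 is below the $148,000 cutoff, so the full $1,350 applies.
Solar Installation Rebate: $133,850 is at or below the $192,600 threshold, so the full $1,080 applies.
Total: $30,734 + $1,350 + $1,080 = $33,164.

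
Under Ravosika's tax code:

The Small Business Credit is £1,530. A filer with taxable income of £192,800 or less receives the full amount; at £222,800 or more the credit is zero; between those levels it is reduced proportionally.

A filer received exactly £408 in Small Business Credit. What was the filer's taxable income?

£214,800

£408 is 408/1,530 of the full £1,530, so 1,122/1,530 of the £30,000 range has been used: income = £192,800 + £30,000 × 1,122/1,530 = £214,800.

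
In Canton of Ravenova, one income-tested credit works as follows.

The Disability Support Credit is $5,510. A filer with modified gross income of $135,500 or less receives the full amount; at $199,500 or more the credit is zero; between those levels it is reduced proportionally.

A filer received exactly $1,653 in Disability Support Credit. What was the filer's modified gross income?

$180,300

$1,653 is 1,653/5,510 of the full $5,510, so 3,857/5,510 of the $64,000 range has been used: income = $135,500 + $64,000 × 3,857/5,510 = $180,300.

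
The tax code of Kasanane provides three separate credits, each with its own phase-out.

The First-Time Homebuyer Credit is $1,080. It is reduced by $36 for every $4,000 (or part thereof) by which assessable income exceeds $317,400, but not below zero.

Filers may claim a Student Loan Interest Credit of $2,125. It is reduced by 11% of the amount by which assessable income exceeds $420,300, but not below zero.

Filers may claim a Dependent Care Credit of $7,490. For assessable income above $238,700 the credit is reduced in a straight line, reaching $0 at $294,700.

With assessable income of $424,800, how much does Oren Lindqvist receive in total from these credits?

First-Time Homebuyer Credit: income exceeds $317,400 by $107,400, which is 27 full-or-partial $4,000 increments; reduction = 27 × $36 = $972, leaving $108.
Student Loan Interest Credit: 11% of the $4,500 excess over $420,300 is $495; credit = $2,125 − $495 = $1,630.
Dependent Care Credit: $424,800 is at or above $294,700, so the credit is $0.
Total: $108 + $1,630 + $0 = $1,738.

$1,738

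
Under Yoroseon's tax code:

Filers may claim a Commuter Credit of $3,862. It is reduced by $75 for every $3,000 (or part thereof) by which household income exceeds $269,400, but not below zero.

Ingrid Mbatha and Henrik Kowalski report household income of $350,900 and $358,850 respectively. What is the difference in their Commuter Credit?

Ingrid ($350,900): Commuter Credit: income exceeds $269,400 by $81,500, which is 28 full-or-partial $3,000 increments; reduction = 28 × $75 = $2,100, leaving $1,762.
Henrik ($358,850): Commuter Credit: income exceeds $269,400 by $89,450, which is 30 full-or-partial $3,000 increments; reduction = 30 × $75 = $2,250, leaving $1,612.
Difference: |$1,762 − $1,612| = $150.

$150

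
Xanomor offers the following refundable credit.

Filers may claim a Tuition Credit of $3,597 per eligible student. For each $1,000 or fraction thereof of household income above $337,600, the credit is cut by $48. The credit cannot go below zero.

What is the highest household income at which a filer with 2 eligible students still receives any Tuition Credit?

$486,600

Full credit = 2 × $3,597 = $7,194.
After 149 increments the reduction is 149 × $48 = $7,152, leaving $42; one more increment wipes it out. Increment 149 ends at excess 149 × $1,000 = $149,000, so the highest qualifying income is $337,600 + $149,000 = $486,600.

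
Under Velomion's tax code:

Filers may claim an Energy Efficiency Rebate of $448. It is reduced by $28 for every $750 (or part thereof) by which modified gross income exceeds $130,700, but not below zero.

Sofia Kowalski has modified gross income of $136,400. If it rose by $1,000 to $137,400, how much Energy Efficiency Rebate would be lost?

$28

At $136,400 — income exceeds $130,700 by $5,700, which is 8 full-or-partial $750 increments; reduction = 8 × $28 = $224, leaving $224.
At $137,400 — income exceeds $130,700 by $6,700, which is 9 full-or-partial $750 increments; reduction = 9 × $28 = $252, leaving $196.
Lost: $224 − $196 = $28.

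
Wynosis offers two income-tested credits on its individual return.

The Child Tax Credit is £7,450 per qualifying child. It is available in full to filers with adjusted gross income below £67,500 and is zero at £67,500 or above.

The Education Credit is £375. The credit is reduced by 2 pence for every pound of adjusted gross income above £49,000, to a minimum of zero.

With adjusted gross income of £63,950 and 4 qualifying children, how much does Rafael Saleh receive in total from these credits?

Child Tax Credit: base = 4 × £7,450 = £29,800. £63,950 is below the £67,500 cutoff, so the full £29,800 applies.
Education Credit: 2% of the £14,950 excess over £49,000 is £299; credit = £375 − £299 = £76.
Total: £29,800 + £76 = £29,876.

£29,876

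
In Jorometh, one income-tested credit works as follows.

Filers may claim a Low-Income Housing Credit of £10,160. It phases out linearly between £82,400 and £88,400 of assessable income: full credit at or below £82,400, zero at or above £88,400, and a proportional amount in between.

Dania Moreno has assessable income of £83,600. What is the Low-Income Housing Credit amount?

Low-Income Housing Credit: £83,600 is £1,200 into a £6,000 phase-out range, leaving 4,800/6,000 of the credit: £10,160 × 4,800/6,000 = £8,128.

£8,128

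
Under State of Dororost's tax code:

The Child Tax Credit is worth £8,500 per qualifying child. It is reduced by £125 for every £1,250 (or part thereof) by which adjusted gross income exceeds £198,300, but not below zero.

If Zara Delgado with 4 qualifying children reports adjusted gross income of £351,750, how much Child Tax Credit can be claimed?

£18,625

Child Tax Credit: base = 4 × £8,500 = £34,000. income exceeds £198,300 by £153,450, which is 123 full-or-partial £1,250 increments; reduction = 123 × £125 = £15,375, leaving £18,625.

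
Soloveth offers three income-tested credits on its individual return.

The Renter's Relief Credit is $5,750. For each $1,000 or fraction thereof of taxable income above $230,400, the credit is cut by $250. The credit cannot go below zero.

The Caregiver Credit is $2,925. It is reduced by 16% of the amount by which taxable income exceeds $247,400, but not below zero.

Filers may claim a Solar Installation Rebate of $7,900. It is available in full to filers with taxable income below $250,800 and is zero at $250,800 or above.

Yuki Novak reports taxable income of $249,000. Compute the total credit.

Renter's Relief Credit: income exceeds $230,400 by $18,600, which is 19 full-or-partial $1,000 increments; reduction = 19 × $250 = $4,750, leaving $1,000.
Caregiver Credit: 16% of the $1,600 excess over $247,400 is $256; credit = $2,925 − $256 = $2,669.
Solar Installation Rebate: $249,000 is below the $250,800 cutoff, so the full $7,900 applies.
Total: $1,000 + $2,669 + $7,900 = $11,569.

$11,569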